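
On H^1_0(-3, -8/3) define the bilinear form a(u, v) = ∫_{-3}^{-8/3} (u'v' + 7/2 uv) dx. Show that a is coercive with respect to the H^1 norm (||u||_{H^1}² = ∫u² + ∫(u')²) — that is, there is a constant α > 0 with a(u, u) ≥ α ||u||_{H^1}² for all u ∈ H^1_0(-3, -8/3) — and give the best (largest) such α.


α = 1

Coercivity of a(·,·) on H^1_0(-3, -8/3) means a(u, u) ≥ α ||u||_{H^1}² for every u ∈ H^1_0.
The interval has length L = 1/3, and Poincaré/coercivity depend only on L. Here a(u, u) = ∫(u')² + (7/2)·∫u².
Here c = 7/2 ≥ 1, so a(u,u) = ∫(u')² + c∫u² ≥ ∫(u')² + ∫u² = ||u||_{H^1}², i.e. α = 1 works. No larger α is possible: a(u,u) ≥ α||u||_{H^1}² means (1−α)∫(u')² ≥ (α−c)∫u², and for the modes u_n = sin(nπ(x−x₀)/L) (x₀ the left endpoint) one has ∫u_n²/∫(u_n')² = (L/(nπ))² → 0, so a(u_n,u_n)/||u_n||_{H^1}² → 1. Hence the optimal constant is α = 1.
Therefore α = 1.


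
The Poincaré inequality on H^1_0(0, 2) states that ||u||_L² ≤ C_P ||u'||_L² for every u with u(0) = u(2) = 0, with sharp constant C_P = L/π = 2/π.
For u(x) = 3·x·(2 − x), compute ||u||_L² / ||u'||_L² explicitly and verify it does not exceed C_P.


||u||_L² / ||u'||_L² = sqrt(10)/5 < C_P = 2/π.

u(x) = 3·x·(2 − x), so u'(x) = 6 - 6*x.
u(x) = 3·x·(2 − x) vanishes at x = 0 and x = 2, so u ∈ H^1_0(0, 2). Differentiate via the product rule and integrate the resulting polynomials term by term.
  ∫_0^2 u² dx = ∫_0^2 (9*x^4 - 36*x^3 + 36*x^2) dx. Term by term:
    ∫_0^2 9*x^4 dx = 288/5;  ∫_0^2 -36*x^3 dx = -144;  ∫_0^2 36*x^2 dx = 96.
  Sum: 288/5 − 144 + 96 = 48/5.
  ∫_0^2 (u')² dx = ∫_0^2 (36*x^2 - 72*x + 36) dx. Term by term:
    ∫_0^2 36*x^2 dx = 96;  ∫_0^2 -72*x dx = -144;  ∫_0^2 36 dx = 72.
  Sum: 96 − 144 + 72 = 24.
∫_0^2 u² dx = 48/5, so ||u||_L² = 4*sqrt(15)/5.
∫_0^2 (u')² dx = 24, so ||u'||_L² = 2*sqrt(6).
Ratio ||u||_L² / ||u'||_L² = sqrt(10)/5.
Sharp Poincaré constant on H^1_0(0, 2) is C_P = L/π = 2/π, achieved by sin(π/2·x).
A polynomial bump cannot attain the sharp Poincaré constant (only the first sine eigenfunction does), so the ratio is strictly less than C_P, consistent with ||u||_L² ≤ C_P ||u'||_L².


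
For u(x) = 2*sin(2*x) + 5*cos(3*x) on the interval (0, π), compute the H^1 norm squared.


||u||_{H^1(0,π)}^2 = -160 + 135*π

u'(x) = -15*sin(3*x) + 4*cos(2*x).
Expand u² and (u')² and integrate term by term on (0, π), using: for integers n ≥ 1, ∫_0^π sin²(nx) dx = ∫_0^π cos²(nx) dx = π/2; for n ≠ n', ∫_0^π sin(nx)sin(n'x) dx = ∫_0^π cos(nx)cos(n'x) dx = 0; and by product-to-sum, ∫_0^π sin(nx)cos(n'x) dx = ½∫_0^π [sin((n+n')x) + sin((n−n')x)] dx, which is 0 when n+n' is even and 2n/(n²−n'²) when n+n' is odd (it need not vanish on (0, π)).
  u² squared terms: (2)²·∫sin(2x)² dx = 4·π/2 = 2*π;  (5)²·∫cos(3x)² dx = 25·π/2 = 25*π/2.
  u² cross terms: 2·(2)·(5)·∫sin(2x)·cos(3x) dx = 20·(-4/5) = -16.
  So ∫_0^π u² dx = 2*π + 25*π/2 − 16 = -16 + 29*π/2.
  (u')² squared terms: (-15)²·∫sin(3x)² dx = 225·π/2 = 225*π/2;  (4)²·∫cos(2x)² dx = 16·π/2 = 8*π.
  (u')² cross terms: 2·(-15)·(4)·∫sin(3x)·cos(2x) dx = -120·(6/5) = -144.
  So ∫_0^π (u')² dx = 225*π/2 + 8*π − 144 = -144 + 241*π/2.
||u||_{H^1}^2 = (-16 + 29*π/2) + (-144 + 241*π/2) = -160 + 135*π.


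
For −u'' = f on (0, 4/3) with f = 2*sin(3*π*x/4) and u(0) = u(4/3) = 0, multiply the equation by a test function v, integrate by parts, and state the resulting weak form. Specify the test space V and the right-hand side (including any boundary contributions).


V = H^1_0(0, 4/3) (so v(0) = v(4/3) = 0); weak form: ∫_0^4/3 u'v' dx = ∫_0^4/3 (2*sin(3*π*x/4)) v dx for all v ∈ V.

Multiply both sides by a test function v and integrate from 0 to 4/3:
  ∫_0^4/3 −u''(x) v(x) dx = ∫_0^4/3 f(x) v(x) dx.
Integrate the LHS by parts once:
  ∫_0^4/3 −u'' v dx = −[u'(x) v(x)]_0^4/3 + ∫_0^4/3 u'(x) v'(x) dx.
Thus ∫_0^4/3 u'(x) v'(x) dx = ∫_0^4/3 f(x) v(x) dx + [u'(x) v(x)]_0^4/3.
Choose V so that boundary terms are either known or forced to vanish.
u is Dirichlet: u(0) = u(4/3) = 0. Let V = H^1_0(0, 4/3); then v(0) = v(4/3) = 0, and [u' v]_0^4/3 = 0.
Weak formulation: find u (satisfying any essential BC) such that ∫_0^4/3 u'(x) v'(x) dx = ∫_0^4/3 f v dx for all v ∈ V.
Substituting f(x) = 2*sin(3*π*x/4), the right-hand side is ∫_0^4/3 (2*sin(3*π*x/4)) v dx.


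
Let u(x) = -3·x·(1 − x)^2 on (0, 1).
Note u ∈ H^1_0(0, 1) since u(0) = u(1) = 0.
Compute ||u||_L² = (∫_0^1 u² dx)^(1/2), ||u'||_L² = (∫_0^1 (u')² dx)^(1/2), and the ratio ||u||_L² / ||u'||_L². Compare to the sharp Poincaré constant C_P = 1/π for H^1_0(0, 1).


||u||_L² / ||u'||_L² = sqrt(14)/14 < C_P = 1/π.

u(x) = -3·x·(1 − x)^2, so u'(x) = 3*(1 - 3*x)*(x - 1).
u(x) = -3·x·(1 − x)^2 vanishes at x = 0 and x = 1, so u ∈ H^1_0(0, 1). Differentiate via the product rule and integrate the resulting polynomials term by term.
  ∫_0^1 u² dx = ∫_0^1 (9*x^6 - 36*x^5 + 54*x^4 - 36*x^3 + 9*x^2) dx. Term by term:
    ∫_0^1 9*x^6 dx = 9/7;  ∫_0^1 -36*x^5 dx = -6;  ∫_0^1 54*x^4 dx = 54/5;
    ∫_0^1 -36*x^3 dx = -9;  ∫_0^1 9*x^2 dx = 3.
  Sum: 9/7 − 6 + 54/5 − 9 + 3 = 3/35.
  ∫_0^1 (u')² dx = ∫_0^1 (81*x^4 - 216*x^3 + 198*x^2 - 72*x + 9) dx. Term by term:
    ∫_0^1 81*x^4 dx = 81/5;  ∫_0^1 -216*x^3 dx = -54;  ∫_0^1 198*x^2 dx = 66;
    ∫_0^1 -72*x dx = -36;  ∫_0^1 9 dx = 9.
  Sum: 81/5 − 54 + 66 − 36 + 9 = 6/5.
∫_0^1 u² dx = 3/35, so ||u||_L² = sqrt(105)/35.
∫_0^1 (u')² dx = 6/5, so ||u'||_L² = sqrt(30)/5.
Ratio ||u||_L² / ||u'||_L² = sqrt(14)/14.
Sharp Poincaré constant on H^1_0(0, 1) is C_P = L/π = 1/π, achieved by sin(π·x).
A polynomial bump cannot attain the sharp Poincaré constant (only the first sine eigenfunction does), so the ratio is strictly less than C_P, consistent with ||u||_L² ≤ C_P ||u'||_L².


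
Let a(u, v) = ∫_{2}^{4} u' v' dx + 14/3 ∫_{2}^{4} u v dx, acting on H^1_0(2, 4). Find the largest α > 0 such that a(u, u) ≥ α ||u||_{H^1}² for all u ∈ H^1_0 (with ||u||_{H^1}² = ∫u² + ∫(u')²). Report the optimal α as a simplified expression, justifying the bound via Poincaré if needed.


α = 1

Coercivity of a(·,·) on H^1_0(2, 4) means a(u, u) ≥ α ||u||_{H^1}² for every u ∈ H^1_0.
The interval has length L = 2, and Poincaré/coercivity depend only on L. Here a(u, u) = ∫(u')² + (14/3)·∫u².
Here c = 14/3 ≥ 1, so a(u,u) = ∫(u')² + c∫u² ≥ ∫(u')² + ∫u² = ||u||_{H^1}², i.e. α = 1 works. No larger α is possible: a(u,u) ≥ α||u||_{H^1}² means (1−α)∫(u')² ≥ (α−c)∫u², and for the modes u_n = sin(nπ(x−x₀)/L) (x₀ the left endpoint) one has ∫u_n²/∫(u_n')² = (L/(nπ))² → 0, so a(u_n,u_n)/||u_n||_{H^1}² → 1. Hence the optimal constant is α = 1.
Therefore α = 1.


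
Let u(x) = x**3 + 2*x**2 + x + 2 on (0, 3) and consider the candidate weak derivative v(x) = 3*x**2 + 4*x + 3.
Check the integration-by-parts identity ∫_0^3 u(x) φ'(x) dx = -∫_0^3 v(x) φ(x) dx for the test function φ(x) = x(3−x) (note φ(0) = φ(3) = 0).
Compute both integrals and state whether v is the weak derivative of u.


LHS = -1359/20, RHS = -1539/20. No, v is not the weak derivative of u.

u(x) = x**3 + 2*x**2 + x + 2, classical derivative u'(x) = 3*x**2 + 4*x + 1.
φ(x) = x(3−x), so φ'(x) = 3 - 2*x.
Note φ(0) = φ(3) = 0, so the boundary term u·φ vanishes.
LHS = ∫_0^3 u(x) φ'(x) dx = ∫_0^3 (-2*x^4 - x^3 + 4*x^2 - x + 6) dx. Term by term:
  ∫_0^3 -2*x^4 dx = -486/5;  ∫_0^3 -x^3 dx = -81/4;  ∫_0^3 4*x^2 dx = 36;
  ∫_0^3 -x dx = -9/2;  ∫_0^3 6 dx = 18.
Sum: -486/5 − 81/4 + 36 − 9/2 + 18 = -1359/20.
So LHS = -1359/20.
∫_0^3 v(x) φ(x) dx = ∫_0^3 (-3*x^4 + 5*x^3 + 9*x^2 + 9*x) dx. Term by term:
  ∫_0^3 -3*x^4 dx = -729/5;  ∫_0^3 5*x^3 dx = 405/4;  ∫_0^3 9*x^2 dx = 81;
  ∫_0^3 9*x dx = 81/2.
Sum: -729/5 + 405/4 + 81 + 81/2 = 1539/20.
So RHS = -∫_0^3 v(x) φ(x) dx = -1539/20.
LHS − RHS = 9 ≠ 0, so the identity fails.
(For a valid weak derivative the identity must hold for EVERY test function, in particular this one. The failure shows v is NOT the weak derivative of u.)
Correct weak derivative would be u'(x) = 3*x**2 + 4*x + 1.


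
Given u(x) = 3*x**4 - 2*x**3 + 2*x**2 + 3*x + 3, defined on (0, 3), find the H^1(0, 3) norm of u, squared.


||u||_{H^1}^2 = 3583179/70

The H^1 norm (squared) on an interval (0, L) is
  ||u||_{H^1}^2 = ∫_0^L u(x)^2 dx + ∫_0^L u'(x)^2 dx.
Compute u'(x) = 12*x**3 - 6*x**2 + 4*x + 3.
Then u(x)^2 = 9*x**8 - 12*x**7 + 16*x**6 + 10*x**5 + 10*x**4 + 21*x**2 + 18*x + 9 and u'(x)^2 = 144*x**6 - 144*x**5 + 132*x**4 + 24*x**3 - 20*x**2 + 24*x + 9.
Integrate each monomial from 0 to 3 using ∫_0^3 c·x^n dx = c·3^(n+1)/(n+1):
  ∫_0^3 u(x)^2 dx = ∫_0^3 (9*x^8 - 12*x^7 + 16*x^6 + 10*x^5 + 10*x^4 + 21*x^2 + 18*x + 9) dx. Term by term:
    ∫_0^3 9*x^8 dx = 19683;  ∫_0^3 -12*x^7 dx = -19683/2;  ∫_0^3 16*x^6 dx = 34992/7;
    ∫_0^3 10*x^5 dx = 1215;  ∫_0^3 10*x^4 dx = 486;  ∫_0^3 21*x^2 dx = 189;
    ∫_0^3 18*x dx = 81;  ∫_0^3 9 dx = 27.
  Sum: 19683 − 19683/2 + 34992/7 + 1215 + 486 + 189 + 81 + 27 = 235737/14.
  ∫_0^3 u'(x)^2 dx = ∫_0^3 (144*x^6 - 144*x^5 + 132*x^4 + 24*x^3 - 20*x^2 + 24*x + 9) dx. Term by term:
    ∫_0^3 144*x^6 dx = 314928/7;  ∫_0^3 -144*x^5 dx = -17496;  ∫_0^3 132*x^4 dx = 32076/5;
    ∫_0^3 24*x^3 dx = 486;  ∫_0^3 -20*x^2 dx = -180;  ∫_0^3 24*x dx = 108;
    ∫_0^3 9 dx = 27.
  Sum: 314928/7 − 17496 + 32076/5 + 486 − 180 + 108 + 27 = 1202247/35.
Adding: ||u||_{H^1}^2 = 235737/14 + 1202247/35 = 3583179/70.


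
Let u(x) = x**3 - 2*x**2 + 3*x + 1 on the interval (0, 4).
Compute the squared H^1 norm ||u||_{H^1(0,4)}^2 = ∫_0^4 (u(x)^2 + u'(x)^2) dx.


||u||_{H^1}^2 = 215576/105

The H^1 norm (squared) on an interval (0, L) is
  ||u||_{H^1}^2 = ∫_0^L u(x)^2 dx + ∫_0^L u'(x)^2 dx.
Compute u'(x) = 3*x**2 - 4*x + 3.
Then u(x)^2 = x**6 - 4*x**5 + 10*x**4 - 10*x**3 + 5*x**2 + 6*x + 1 and u'(x)^2 = 9*x**4 - 24*x**3 + 34*x**2 - 24*x + 9.
Integrate each monomial from 0 to 4 using ∫_0^4 c·x^n dx = c·4^(n+1)/(n+1):
  ∫_0^4 u(x)^2 dx = ∫_0^4 (x^6 - 4*x^5 + 10*x^4 - 10*x^3 + 5*x^2 + 6*x + 1) dx. Term by term:
    ∫_0^4 x^6 dx = 16384/7;  ∫_0^4 -4*x^5 dx = -8192/3;  ∫_0^4 10*x^4 dx = 2048;
    ∫_0^4 -10*x^3 dx = -640;  ∫_0^4 5*x^2 dx = 320/3;  ∫_0^4 6*x dx = 48;
    ∫_0^4 1 dx = 4.
  Sum: 16384/7 − 8192/3 + 2048 − 640 + 320/3 + 48 + 4 = 8236/7.
  ∫_0^4 u'(x)^2 dx = ∫_0^4 (9*x^4 - 24*x^3 + 34*x^2 - 24*x + 9) dx. Term by term:
    ∫_0^4 9*x^4 dx = 9216/5;  ∫_0^4 -24*x^3 dx = -1536;  ∫_0^4 34*x^2 dx = 2176/3;
    ∫_0^4 -24*x dx = -192;  ∫_0^4 9 dx = 36.
  Sum: 9216/5 − 1536 + 2176/3 − 192 + 36 = 13148/15.
Adding: ||u||_{H^1}^2 = 8236/7 + 13148/15 = 215576/105.


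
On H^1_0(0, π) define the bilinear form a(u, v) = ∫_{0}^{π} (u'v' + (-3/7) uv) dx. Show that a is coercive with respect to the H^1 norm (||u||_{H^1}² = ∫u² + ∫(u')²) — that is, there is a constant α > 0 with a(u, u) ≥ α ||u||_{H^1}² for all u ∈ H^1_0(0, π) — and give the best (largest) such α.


α = 2/7

Coercivity of a(·,·) on H^1_0(0, π) means a(u, u) ≥ α ||u||_{H^1}² for every u ∈ H^1_0.
The interval has length L = π, and Poincaré/coercivity depend only on L. Here a(u, u) = ∫(u')² + (-3/7)·∫u².
Here c = -3/7 < 0 with |c| < (π/L)² = 1, so coercivity still holds. The condition a(u,u) ≥ α||u||_{H^1}² reads (1−α)∫(u')² ≥ (α−c)∫u². Any admissible α is ≤ 1 (rapidly oscillating u have ∫u²/∫(u')² → 0), and α = 1 would force 0 ≥ (1−c)∫u², impossible since c < 1; so 1−α > 0. By the sharp Poincaré inequality on H^1_0 of an interval of length L, ∫(u')² ≥ (π/L)²∫u² with equality for the first sine mode sin(π(x−x₀)/L) (x₀ the left endpoint), so the inequality holds for all u iff (1−α)(π/L)² ≥ α − c, i.e. α ≤ ((π/L)² + c)/((π/L)² + 1) = (1 + c(L/π)²)/(1 + (L/π)²). (Direct route, valid since c ≤ 0: Poincaré gives c∫u² ≥ c(L/π)²∫(u')², so a(u,u) ≥ (1 + c(L/π)²)∫(u')², while ||u||_{H^1}² ≤ (1 + (L/π)²)∫(u')²; dividing yields the same α.) With (π/L)² = 1 and c = -3/7, the largest admissible constant is α = ((π/L)² + c)/((π/L)² + 1).
Simplifying, α = 2/7.


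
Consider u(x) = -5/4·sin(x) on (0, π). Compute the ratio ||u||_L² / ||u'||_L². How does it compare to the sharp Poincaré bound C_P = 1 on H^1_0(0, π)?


||u||_L² / ||u'||_L² = 1 = C_P.

u(x) = -5/4·sin(x), so u'(x) = -5*cos(x)/4.
Writing u(x) = A·sin(kπx/L) with A = -5/4 and k = 1, use ∫_0^L sin²(kπx/L) dx = L/2 and ∫_0^L cos²(kπx/L) dx = L/2.
u² = 25/16·sin²(x) and (u')² = 25/16·cos²(x), and each of sin², cos² integrates to L/2 = π/2 over (0, π).
∫_0^π u² dx = 25*π/32, so ||u||_L² = 5*sqrt(2)*sqrt(π)/8.
∫_0^π (u')² dx = 25*π/32, so ||u'||_L² = 5*sqrt(2)*sqrt(π)/8.
Ratio ||u||_L² / ||u'||_L² = 1.
Sharp Poincaré constant on H^1_0(0, π) is C_P = L/π = 1, achieved by sin(x).
This is the k = 1 eigenfunction (up to amplitude), so the ratio equals the sharp Poincaré constant exactly.


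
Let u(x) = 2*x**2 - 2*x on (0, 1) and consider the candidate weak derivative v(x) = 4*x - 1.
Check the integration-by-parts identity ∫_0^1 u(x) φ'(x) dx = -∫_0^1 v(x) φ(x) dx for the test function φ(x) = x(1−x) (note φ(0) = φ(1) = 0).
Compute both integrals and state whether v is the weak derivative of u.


LHS = 0, RHS = -1/6. No, v is not the weak derivative of u.

u(x) = 2*x**2 - 2*x, classical derivative u'(x) = 4*x - 2.
φ(x) = x(1−x), so φ'(x) = 1 - 2*x.
Note φ(0) = φ(1) = 0, so the boundary term u·φ vanishes.
LHS = ∫_0^1 u(x) φ'(x) dx = ∫_0^1 (-4*x^3 + 6*x^2 - 2*x) dx. Term by term:
  ∫_0^1 -4*x^3 dx = -1;  ∫_0^1 6*x^2 dx = 2;  ∫_0^1 -2*x dx = -1.
Sum: -1 + 2 − 1 = 0.
So LHS = 0.
∫_0^1 v(x) φ(x) dx = ∫_0^1 (-4*x^3 + 5*x^2 - x) dx. Term by term:
  ∫_0^1 -4*x^3 dx = -1;  ∫_0^1 5*x^2 dx = 5/3;  ∫_0^1 -x dx = -1/2.
Sum: -1 + 5/3 − 1/2 = 1/6.
So RHS = -∫_0^1 v(x) φ(x) dx = -1/6.
LHS − RHS = 1/6 ≠ 0, so the identity fails.
(For a valid weak derivative the identity must hold for EVERY test function, in particular this one. The failure shows v is NOT the weak derivative of u.)
Correct weak derivative would be u'(x) = 4*x - 2.


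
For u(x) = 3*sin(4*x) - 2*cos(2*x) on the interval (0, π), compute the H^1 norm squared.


||u||_{H^1(0,π)}^2 = 173*π/2

u'(x) = 4*sin(2*x) + 12*cos(4*x).
Expand u² and (u')² and integrate term by term on (0, π), using: for integers n ≥ 1, ∫_0^π sin²(nx) dx = ∫_0^π cos²(nx) dx = π/2; for n ≠ n', ∫_0^π sin(nx)sin(n'x) dx = ∫_0^π cos(nx)cos(n'x) dx = 0; and by product-to-sum, ∫_0^π sin(nx)cos(n'x) dx = ½∫_0^π [sin((n+n')x) + sin((n−n')x)] dx, which is 0 when n+n' is even and 2n/(n²−n'²) when n+n' is odd (it need not vanish on (0, π)).
  u² squared terms: (-2)²·∫cos(2x)² dx = 4·π/2 = 2*π;  (3)²·∫sin(4x)² dx = 9·π/2 = 9*π/2.
  u² cross terms: 2·(-2)·(3)·∫cos(2x)·sin(4x) dx = -12·(0) = 0.
  So ∫_0^π u² dx = 2*π + 9*π/2 + 0 = 13*π/2.
  (u')² squared terms: (4)²·∫sin(2x)² dx = 16·π/2 = 8*π;  (12)²·∫cos(4x)² dx = 144·π/2 = 72*π.
  (u')² cross terms: 2·(4)·(12)·∫sin(2x)·cos(4x) dx = 96·(0) = 0.
  So ∫_0^π (u')² dx = 8*π + 72*π + 0 = 80*π.
||u||_{H^1}^2 = (13*π/2) + (80*π) = 173*π/2.


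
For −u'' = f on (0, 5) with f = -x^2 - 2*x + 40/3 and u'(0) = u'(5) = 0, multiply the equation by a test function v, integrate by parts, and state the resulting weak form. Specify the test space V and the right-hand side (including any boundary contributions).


V = H^1(0, 5) (no boundary constraint on v; u is determined up to an additive constant); weak form: ∫_0^5 u'v' dx = ∫_0^5 (-x^2 - 2*x + 40/3) v dx for all v ∈ V.

Multiply both sides by a test function v and integrate from 0 to 5:
  ∫_0^5 −u''(x) v(x) dx = ∫_0^5 f(x) v(x) dx.
Integrate the LHS by parts once:
  ∫_0^5 −u'' v dx = −[u'(x) v(x)]_0^5 + ∫_0^5 u'(x) v'(x) dx.
Thus ∫_0^5 u'(x) v'(x) dx = ∫_0^5 f(x) v(x) dx + [u'(x) v(x)]_0^5.
Choose V so that boundary terms are either known or forced to vanish.
u has homogeneous Neumann: u'(0) = u'(5) = 0. So [u' v]_0^5 = 0·v(5) − 0·v(0) = 0 for any v; take V = H^1(0, 5).
Weak formulation: find u (satisfying any essential BC) such that ∫_0^5 u'(x) v'(x) dx = ∫_0^5 f v dx for all v ∈ V (homogeneous Neumann, so boundary terms vanish).
Substituting f(x) = -x^2 - 2*x + 40/3, the right-hand side is ∫_0^5 (-x^2 - 2*x + 40/3) v dx.
Compatibility check (pure Neumann): taking v ≡ 1 ∈ V gives 0 = ∫_0^5 f dx + (0) − (0), i.e. ∫_0^5 f dx must equal u'(0) − u'(5) = 0. Indeed ∫_0^5 (-x^2 - 2*x + 40/3) dx = 0, so the data are compatible. The solution is then unique only up to an additive constant (fix it e.g. by requiring ∫_0^5 u dx = 0).


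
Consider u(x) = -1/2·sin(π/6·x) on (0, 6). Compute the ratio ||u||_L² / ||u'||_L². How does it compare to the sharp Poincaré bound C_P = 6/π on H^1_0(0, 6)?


||u||_L² / ||u'||_L² = 6/π = C_P.

u(x) = -1/2·sin(π/6·x), so u'(x) = -π*cos(π*x/6)/12.
Writing u(x) = A·sin(kπx/L) with A = -1/2 and k = 1, use ∫_0^L sin²(kπx/L) dx = L/2 and ∫_0^L cos²(kπx/L) dx = L/2.
u² = 1/4·sin²(π/6·x) and (u')² = π^2/144·cos²(π/6·x), and each of sin², cos² integrates to L/2 = 3 over (0, 6).
∫_0^6 u² dx = 3/4, so ||u||_L² = sqrt(3)/2.
∫_0^6 (u')² dx = π^2/48, so ||u'||_L² = sqrt(3)*π/12.
Ratio ||u||_L² / ||u'||_L² = 6/π.
Sharp Poincaré constant on H^1_0(0, 6) is C_P = L/π = 6/π, achieved by sin(π/6·x).
This is the k = 1 eigenfunction (up to amplitude), so the ratio equals the sharp Poincaré constant exactly.


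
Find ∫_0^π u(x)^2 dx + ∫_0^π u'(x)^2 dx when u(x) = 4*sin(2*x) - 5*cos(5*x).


||u||_{H^1(0,π)}^2 = 4160/21 + 365*π

u'(x) = 25*sin(5*x) + 8*cos(2*x).
Expand u² and (u')² and integrate term by term on (0, π), using: for integers n ≥ 1, ∫_0^π sin²(nx) dx = ∫_0^π cos²(nx) dx = π/2; for n ≠ n', ∫_0^π sin(nx)sin(n'x) dx = ∫_0^π cos(nx)cos(n'x) dx = 0; and by product-to-sum, ∫_0^π sin(nx)cos(n'x) dx = ½∫_0^π [sin((n+n')x) + sin((n−n')x)] dx, which is 0 when n+n' is even and 2n/(n²−n'²) when n+n' is odd (it need not vanish on (0, π)).
  u² squared terms: (-5)²·∫cos(5x)² dx = 25·π/2 = 25*π/2;  (4)²·∫sin(2x)² dx = 16·π/2 = 8*π.
  u² cross terms: 2·(-5)·(4)·∫cos(5x)·sin(2x) dx = -40·(-4/21) = 160/21.
  So ∫_0^π u² dx = 25*π/2 + 8*π + 160/21 = 160/21 + 41*π/2.
  (u')² squared terms: (8)²·∫cos(2x)² dx = 64·π/2 = 32*π;  (25)²·∫sin(5x)² dx = 625·π/2 = 625*π/2.
  (u')² cross terms: 2·(8)·(25)·∫cos(2x)·sin(5x) dx = 400·(10/21) = 4000/21.
  So ∫_0^π (u')² dx = 32*π + 625*π/2 + 4000/21 = 4000/21 + 689*π/2.
||u||_{H^1}^2 = (160/21 + 41*π/2) + (4000/21 + 689*π/2) = 4160/21 + 365*π.


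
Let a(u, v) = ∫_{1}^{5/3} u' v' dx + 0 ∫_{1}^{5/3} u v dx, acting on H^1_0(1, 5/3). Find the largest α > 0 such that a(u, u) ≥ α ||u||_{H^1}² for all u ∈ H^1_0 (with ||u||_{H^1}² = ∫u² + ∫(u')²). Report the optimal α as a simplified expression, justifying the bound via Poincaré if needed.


α = 9*π^2/(4 + 9*π^2)

Coercivity of a(·,·) on H^1_0(1, 5/3) means a(u, u) ≥ α ||u||_{H^1}² for every u ∈ H^1_0.
The interval has length L = 2/3, and Poincaré/coercivity depend only on L. Here a(u, u) = ∫(u')² + (0)·∫u².
Here c = 0, so a(u,u) = ∫(u')² alone. The condition a(u,u) ≥ α||u||_{H^1}² reads (1−α)∫(u')² ≥ (α−c)∫u². Any admissible α is ≤ 1 (rapidly oscillating u have ∫u²/∫(u')² → 0), and α = 1 would force 0 ≥ (1−c)∫u², impossible since c < 1; so 1−α > 0. By the sharp Poincaré inequality on H^1_0 of an interval of length L, ∫(u')² ≥ (π/L)²∫u² with equality for the first sine mode sin(π(x−x₀)/L) (x₀ the left endpoint), so the inequality holds for all u iff (1−α)(π/L)² ≥ α − c, i.e. α ≤ ((π/L)² + c)/((π/L)² + 1) = (1 + c(L/π)²)/(1 + (L/π)²). (Direct route, valid since c ≤ 0: Poincaré gives c∫u² ≥ c(L/π)²∫(u')², so a(u,u) ≥ (1 + c(L/π)²)∫(u')², while ||u||_{H^1}² ≤ (1 + (L/π)²)∫(u')²; dividing yields the same α.) With (π/L)² = 9*π^2/4 and c = 0, the largest admissible constant is α = ((π/L)² + c)/((π/L)² + 1).
Simplifying, α = 9*π^2/(4 + 9*π^2).


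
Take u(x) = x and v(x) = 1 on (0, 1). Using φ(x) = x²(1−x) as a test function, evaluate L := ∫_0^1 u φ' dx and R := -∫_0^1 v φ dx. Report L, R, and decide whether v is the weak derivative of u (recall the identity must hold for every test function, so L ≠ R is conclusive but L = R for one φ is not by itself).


LHS = -1/12, RHS = -1/12. Yes, v = u' weakly.

u(x) = x, classical derivative u'(x) = 1.
φ(x) = x²(1−x), so φ'(x) = x*(2 - 3*x).
Note φ(0) = φ(1) = 0, so the boundary term u·φ vanishes.
LHS = ∫_0^1 u(x) φ'(x) dx = ∫_0^1 (-3*x^3 + 2*x^2) dx. Term by term:
  ∫_0^1 -3*x^3 dx = -3/4;  ∫_0^1 2*x^2 dx = 2/3.
Sum: -3/4 + 2/3 = -1/12.
So LHS = -1/12.
∫_0^1 v(x) φ(x) dx = ∫_0^1 (-x^3 + x^2) dx. Term by term:
  ∫_0^1 -x^3 dx = -1/4;  ∫_0^1 x^2 dx = 1/3.
Sum: -1/4 + 1/3 = 1/12.
So RHS = -∫_0^1 v(x) φ(x) dx = -1/12.
LHS = RHS, so the identity holds for this test φ.
Moreover u is smooth here and v(x) = u'(x) = 1 pointwise, so the identity holds for every test function. Hence v is the weak derivative of u.


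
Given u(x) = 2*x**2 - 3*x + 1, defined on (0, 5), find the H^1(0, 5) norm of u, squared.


||u||_{H^1}^2 = 4525/3

The H^1 norm (squared) on an interval (0, L) is
  ||u||_{H^1}^2 = ∫_0^L u(x)^2 dx + ∫_0^L u'(x)^2 dx.
Compute u'(x) = 4*x - 3.
Then u(x)^2 = 4*x**4 - 12*x**3 + 13*x**2 - 6*x + 1 and u'(x)^2 = 16*x**2 - 24*x + 9.
Integrate each monomial from 0 to 5 using ∫_0^5 c·x^n dx = c·5^(n+1)/(n+1):
  ∫_0^5 u(x)^2 dx = ∫_0^5 (4*x^4 - 12*x^3 + 13*x^2 - 6*x + 1) dx. Term by term:
    ∫_0^5 4*x^4 dx = 2500;  ∫_0^5 -12*x^3 dx = -1875;  ∫_0^5 13*x^2 dx = 1625/3;
    ∫_0^5 -6*x dx = -75;  ∫_0^5 1 dx = 5.
  Sum: 2500 − 1875 + 1625/3 − 75 + 5 = 3290/3.
  ∫_0^5 u'(x)^2 dx = ∫_0^5 (16*x^2 - 24*x + 9) dx. Term by term:
    ∫_0^5 16*x^2 dx = 2000/3;  ∫_0^5 -24*x dx = -300;  ∫_0^5 9 dx = 45.
  Sum: 2000/3 − 300 + 45 = 1235/3.
Adding: ||u||_{H^1}^2 = 3290/3 + 1235/3 = 4525/3.


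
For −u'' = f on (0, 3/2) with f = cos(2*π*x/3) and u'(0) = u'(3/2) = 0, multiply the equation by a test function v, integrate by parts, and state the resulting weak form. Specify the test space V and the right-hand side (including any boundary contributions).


V = H^1(0, 3/2) (no boundary constraint on v; u is determined up to an additive constant); weak form: ∫_0^3/2 u'v' dx = ∫_0^3/2 (cos(2*π*x/3)) v dx for all v ∈ V.

Multiply both sides by a test function v and integrate from 0 to 3/2:
  ∫_0^3/2 −u''(x) v(x) dx = ∫_0^3/2 f(x) v(x) dx.
Integrate the LHS by parts once:
  ∫_0^3/2 −u'' v dx = −[u'(x) v(x)]_0^3/2 + ∫_0^3/2 u'(x) v'(x) dx.
Thus ∫_0^3/2 u'(x) v'(x) dx = ∫_0^3/2 f(x) v(x) dx + [u'(x) v(x)]_0^3/2.
Choose V so that boundary terms are either known or forced to vanish.
u has homogeneous Neumann: u'(0) = u'(3/2) = 0. So [u' v]_0^3/2 = 0·v(3/2) − 0·v(0) = 0 for any v; take V = H^1(0, 3/2).
Weak formulation: find u (satisfying any essential BC) such that ∫_0^3/2 u'(x) v'(x) dx = ∫_0^3/2 f v dx for all v ∈ V (homogeneous Neumann, so boundary terms vanish).
Substituting f(x) = cos(2*π*x/3), the right-hand side is ∫_0^3/2 (cos(2*π*x/3)) v dx.
Compatibility check (pure Neumann): taking v ≡ 1 ∈ V gives 0 = ∫_0^3/2 f dx + (0) − (0), i.e. ∫_0^3/2 f dx must equal u'(0) − u'(3/2) = 0. Indeed ∫_0^3/2 (cos(2*π*x/3)) dx = 0, so the data are compatible. The solution is then unique only up to an additive constant (fix it e.g. by requiring ∫_0^3/2 u dx = 0).


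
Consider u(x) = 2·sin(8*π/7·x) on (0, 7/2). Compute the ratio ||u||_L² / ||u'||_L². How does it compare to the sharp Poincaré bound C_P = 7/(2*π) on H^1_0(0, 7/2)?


||u||_L² / ||u'||_L² = 7/(8*π) < C_P = 7/(2*π).

u(x) = 2·sin(8*π/7·x), so u'(x) = 16*π*cos(8*π*x/7)/7.
Writing u(x) = A·sin(kπx/L) with A = 2 and k = 4, use ∫_0^L sin²(kπx/L) dx = L/2 and ∫_0^L cos²(kπx/L) dx = L/2.
u² = 4·sin²(8*π/7·x) and (u')² = 256*π^2/49·cos²(8*π/7·x), and each of sin², cos² integrates to L/2 = 7/4 over (0, 7/2).
∫_0^7/2 u² dx = 7, so ||u||_L² = sqrt(7).
∫_0^7/2 (u')² dx = 64*π^2/7, so ||u'||_L² = 8*sqrt(7)*π/7.
Ratio ||u||_L² / ||u'||_L² = 7/(8*π).
Sharp Poincaré constant on H^1_0(0, 7/2) is C_P = L/π = 7/(2*π), achieved by sin(2*π/7·x).
This is the k = 4 harmonic; the ratio L/(kπ) is strictly less than C_P = L/π, consistent with the sharp inequality ||u||_L² ≤ C_P ||u'||_L².


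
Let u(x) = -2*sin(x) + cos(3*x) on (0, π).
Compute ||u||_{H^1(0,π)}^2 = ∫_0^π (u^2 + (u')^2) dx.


||u||_{H^1(0,π)}^2 = 9*π

u'(x) = -3*sin(3*x) - 2*cos(x).
Expand u² and (u')² and integrate term by term on (0, π), using: for integers n ≥ 1, ∫_0^π sin²(nx) dx = ∫_0^π cos²(nx) dx = π/2; for n ≠ n', ∫_0^π sin(nx)sin(n'x) dx = ∫_0^π cos(nx)cos(n'x) dx = 0; and by product-to-sum, ∫_0^π sin(nx)cos(n'x) dx = ½∫_0^π [sin((n+n')x) + sin((n−n')x)] dx, which is 0 when n+n' is even and 2n/(n²−n'²) when n+n' is odd (it need not vanish on (0, π)).
  u² squared terms: (-2)²·∫sin(x)² dx = 4·π/2 = 2*π;  (1)²·∫cos(3x)² dx = 1·π/2 = π/2.
  u² cross terms: 2·(-2)·(1)·∫sin(x)·cos(3x) dx = -4·(0) = 0.
  So ∫_0^π u² dx = 2*π + π/2 + 0 = 5*π/2.
  (u')² squared terms: (-3)²·∫sin(3x)² dx = 9·π/2 = 9*π/2;  (-2)²·∫cos(x)² dx = 4·π/2 = 2*π.
  (u')² cross terms: 2·(-3)·(-2)·∫sin(3x)·cos(x) dx = 12·(0) = 0.
  So ∫_0^π (u')² dx = 9*π/2 + 2*π + 0 = 13*π/2.
||u||_{H^1}^2 = (5*π/2) + (13*π/2) = 9*π.


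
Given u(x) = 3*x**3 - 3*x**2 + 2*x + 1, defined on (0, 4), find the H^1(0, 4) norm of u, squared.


||u||_{H^1}^2 = 2491028/105

The H^1 norm (squared) on an interval (0, L) is
  ||u||_{H^1}^2 = ∫_0^L u(x)^2 dx + ∫_0^L u'(x)^2 dx.
Compute u'(x) = 9*x**2 - 6*x + 2.
Then u(x)^2 = 9*x**6 - 18*x**5 + 21*x**4 - 6*x**3 - 2*x**2 + 4*x + 1 and u'(x)^2 = 81*x**4 - 108*x**3 + 72*x**2 - 24*x + 4.
Integrate each monomial from 0 to 4 using ∫_0^4 c·x^n dx = c·4^(n+1)/(n+1):
  ∫_0^4 u(x)^2 dx = ∫_0^4 (9*x^6 - 18*x^5 + 21*x^4 - 6*x^3 - 2*x^2 + 4*x + 1) dx. Term by term:
    ∫_0^4 9*x^6 dx = 147456/7;  ∫_0^4 -18*x^5 dx = -12288;  ∫_0^4 21*x^4 dx = 21504/5;
    ∫_0^4 -6*x^3 dx = -384;  ∫_0^4 -2*x^2 dx = -128/3;  ∫_0^4 4*x dx = 32;
    ∫_0^4 1 dx = 4.
  Sum: 147456/7 − 12288 + 21504/5 − 384 − 128/3 + 32 + 4 = 1332164/105.
  ∫_0^4 u'(x)^2 dx = ∫_0^4 (81*x^4 - 108*x^3 + 72*x^2 - 24*x + 4) dx. Term by term:
    ∫_0^4 81*x^4 dx = 82944/5;  ∫_0^4 -108*x^3 dx = -6912;  ∫_0^4 72*x^2 dx = 1536;
    ∫_0^4 -24*x dx = -192;  ∫_0^4 4 dx = 16.
  Sum: 82944/5 − 6912 + 1536 − 192 + 16 = 55184/5.
Adding: ||u||_{H^1}^2 = 1332164/105 + 55184/5 = 2491028/105.


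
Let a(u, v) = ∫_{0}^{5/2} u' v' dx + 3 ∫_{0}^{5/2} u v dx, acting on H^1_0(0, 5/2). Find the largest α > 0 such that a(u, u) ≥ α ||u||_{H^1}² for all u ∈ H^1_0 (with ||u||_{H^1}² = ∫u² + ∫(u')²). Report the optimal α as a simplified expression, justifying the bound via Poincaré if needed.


α = 1

Coercivity of a(·,·) on H^1_0(0, 5/2) means a(u, u) ≥ α ||u||_{H^1}² for every u ∈ H^1_0.
The interval has length L = 5/2, and Poincaré/coercivity depend only on L. Here a(u, u) = ∫(u')² + (3)·∫u².
Here c = 3 ≥ 1, so a(u,u) = ∫(u')² + c∫u² ≥ ∫(u')² + ∫u² = ||u||_{H^1}², i.e. α = 1 works. No larger α is possible: a(u,u) ≥ α||u||_{H^1}² means (1−α)∫(u')² ≥ (α−c)∫u², and for the modes u_n = sin(nπ(x−x₀)/L) (x₀ the left endpoint) one has ∫u_n²/∫(u_n')² = (L/(nπ))² → 0, so a(u_n,u_n)/||u_n||_{H^1}² → 1. Hence the optimal constant is α = 1.
Therefore α = 1.


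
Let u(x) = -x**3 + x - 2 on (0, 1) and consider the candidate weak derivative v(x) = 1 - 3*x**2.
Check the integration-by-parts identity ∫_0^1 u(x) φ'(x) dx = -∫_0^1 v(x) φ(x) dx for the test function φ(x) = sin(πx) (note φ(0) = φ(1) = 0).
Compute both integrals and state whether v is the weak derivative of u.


LHS = (-12 + π^2)/π^3, RHS = (-12 + π^2)/π^3. Yes, v = u' weakly.

u(x) = -x**3 + x - 2, classical derivative u'(x) = 1 - 3*x**2.
φ(x) = sin(πx), so φ'(x) = π*cos(π*x).
Note φ(0) = φ(1) = 0, so the boundary term u·φ vanishes.
LHS = ∫_0^1 u(x) φ'(x) dx = ∫_0^1 (-π*x^3*cos(π*x) + π*x*cos(π*x) - 2*π*cos(π*x)) dx. Term by term:
  ∫_0^1 -2*π*cos(π*x) dx = 0;  ∫_0^1 π*x*cos(π*x) dx = -2/π;  ∫_0^1 -π*x^3*cos(π*x) dx = -12/π^3 + 3/π.
Sum: 0 − 2/π + -12/π^3 + 3/π = (-12 + π^2)/π^3.
So LHS = (-12 + π^2)/π^3.
∫_0^1 v(x) φ(x) dx = ∫_0^1 (-3*x^2*sin(π*x) + sin(π*x)) dx. Term by term:
  ∫_0^1 -3*x^2*sin(π*x) dx = -3/π + 12/π^3;  ∫_0^1 sin(π*x) dx = 2/π.
Sum: -3/π + 12/π^3 + 2/π = (12 - π^2)/π^3.
So RHS = -∫_0^1 v(x) φ(x) dx = (-12 + π^2)/π^3.
LHS = RHS, so the identity holds for this test φ.
Moreover u is smooth here and v(x) = u'(x) = 1 - 3*x**2 pointwise, so the identity holds for every test function. Hence v is the weak derivative of u.


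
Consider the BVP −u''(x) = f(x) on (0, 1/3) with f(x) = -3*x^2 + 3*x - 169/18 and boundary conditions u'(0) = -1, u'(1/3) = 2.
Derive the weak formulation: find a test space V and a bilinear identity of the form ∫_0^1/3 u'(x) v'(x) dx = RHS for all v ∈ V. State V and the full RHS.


V = H^1(0, 1/3) (v unrestricted at boundary; u is determined up to an additive constant); weak form: ∫_0^1/3 u'v' dx = ∫_0^1/3 (-3*x^2 + 3*x - 169/18) v dx + 2·v(1/3) + v(0) for all v ∈ V.

Multiply both sides by a test function v and integrate from 0 to 1/3:
  ∫_0^1/3 −u''(x) v(x) dx = ∫_0^1/3 f(x) v(x) dx.
Integrate the LHS by parts once:
  ∫_0^1/3 −u'' v dx = −[u'(x) v(x)]_0^1/3 + ∫_0^1/3 u'(x) v'(x) dx.
Thus ∫_0^1/3 u'(x) v'(x) dx = ∫_0^1/3 f(x) v(x) dx + [u'(x) v(x)]_0^1/3.
Choose V so that boundary terms are either known or forced to vanish.
u has inhomogeneous Neumann u'(0) = -1, u'(1/3) = 2. [u' v]_0^1/3 = (2)·v(1/3) − (-1)·v(0) = 2·v(1/3) + v(0). Take V = H^1(0, 1/3); boundary term becomes part of RHS.
Weak formulation: find u (satisfying any essential BC) such that ∫_0^1/3 u'(x) v'(x) dx = ∫_0^1/3 f v dx + 2·v(1/3) + v(0) for all v ∈ V (Neumann data are natural BCs: they enter the RHS as boundary terms).
Substituting f(x) = -3*x^2 + 3*x - 169/18, the right-hand side is ∫_0^1/3 (-3*x^2 + 3*x - 169/18) v dx + 2·v(1/3) + v(0).
Compatibility check (pure Neumann): taking v ≡ 1 ∈ V gives 0 = ∫_0^1/3 f dx + (2) − (-1), i.e. ∫_0^1/3 f dx must equal u'(0) − u'(1/3) = -3. Indeed ∫_0^1/3 (-3*x^2 + 3*x - 169/18) dx = -3, so the data are compatible. The solution is then unique only up to an additive constant (fix it e.g. by requiring ∫_0^1/3 u dx = 0).


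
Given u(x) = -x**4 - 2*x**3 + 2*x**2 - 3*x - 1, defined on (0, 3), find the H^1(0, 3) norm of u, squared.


||u||_{H^1}^2 = 1185699/70

The H^1 norm (squared) on an interval (0, L) is
  ||u||_{H^1}^2 = ∫_0^L u(x)^2 dx + ∫_0^L u'(x)^2 dx.
Compute u'(x) = -4*x**3 - 6*x**2 + 4*x - 3.
Then u(x)^2 = x**8 + 4*x**7 - 2*x**5 + 18*x**4 - 8*x**3 + 5*x**2 + 6*x + 1 and u'(x)^2 = 16*x**6 + 48*x**5 + 4*x**4 - 24*x**3 + 52*x**2 - 24*x + 9.
Integrate each monomial from 0 to 3 using ∫_0^3 c·x^n dx = c·3^(n+1)/(n+1):
  ∫_0^3 u(x)^2 dx = ∫_0^3 (x^8 + 4*x^7 - 2*x^5 + 18*x^4 - 8*x^3 + 5*x^2 + 6*x + 1) dx. Term by term:
    ∫_0^3 x^8 dx = 2187;  ∫_0^3 4*x^7 dx = 6561/2;  ∫_0^3 -2*x^5 dx = -243;
    ∫_0^3 18*x^4 dx = 4374/5;  ∫_0^3 -8*x^3 dx = -162;  ∫_0^3 5*x^2 dx = 45;
    ∫_0^3 6*x dx = 27;  ∫_0^3 1 dx = 3.
  Sum: 2187 + 6561/2 − 243 + 4374/5 − 162 + 45 + 27 + 3 = 60123/10.
  ∫_0^3 u'(x)^2 dx = ∫_0^3 (16*x^6 + 48*x^5 + 4*x^4 - 24*x^3 + 52*x^2 - 24*x + 9) dx. Term by term:
    ∫_0^3 16*x^6 dx = 34992/7;  ∫_0^3 48*x^5 dx = 5832;  ∫_0^3 4*x^4 dx = 972/5;
    ∫_0^3 -24*x^3 dx = -486;  ∫_0^3 52*x^2 dx = 468;  ∫_0^3 -24*x dx = -108;
    ∫_0^3 9 dx = 27.
  Sum: 34992/7 + 5832 + 972/5 − 486 + 468 − 108 + 27 = 382419/35.
Adding: ||u||_{H^1}^2 = 60123/10 + 382419/35 = 1185699/70.


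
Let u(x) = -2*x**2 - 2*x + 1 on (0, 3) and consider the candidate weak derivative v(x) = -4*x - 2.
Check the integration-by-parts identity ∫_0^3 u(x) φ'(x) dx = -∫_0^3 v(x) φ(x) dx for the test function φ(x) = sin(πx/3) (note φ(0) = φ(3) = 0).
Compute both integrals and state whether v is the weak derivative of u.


LHS = 48/π, RHS = 48/π. Yes, v = u' weakly.

u(x) = -2*x**2 - 2*x + 1, classical derivative u'(x) = -4*x - 2.
φ(x) = sin(πx/3), so φ'(x) = π*cos(π*x/3)/3.
Note φ(0) = φ(3) = 0, so the boundary term u·φ vanishes.
LHS = ∫_0^3 u(x) φ'(x) dx = ∫_0^3 (-2*π*x^2*cos(π*x/3)/3 - 2*π*x*cos(π*x/3)/3 + π*cos(π*x/3)/3) dx. Term by term:
  ∫_0^3 π*cos(π*x/3)/3 dx = 0;  ∫_0^3 -2*π*x*cos(π*x/3)/3 dx = 12/π;  ∫_0^3 -2*π*x^2*cos(π*x/3)/3 dx = 36/π.
Sum: 0 + 12/π + 36/π = 48/π.
So LHS = 48/π.
∫_0^3 v(x) φ(x) dx = ∫_0^3 (-4*x*sin(π*x/3) - 2*sin(π*x/3)) dx. Term by term:
  ∫_0^3 -2*sin(π*x/3) dx = -12/π;  ∫_0^3 -4*x*sin(π*x/3) dx = -36/π.
Sum: -12/π − 36/π = -48/π.
So RHS = -∫_0^3 v(x) φ(x) dx = 48/π.
LHS = RHS, so the identity holds for this test φ.
Moreover u is smooth here and v(x) = u'(x) = -4*x - 2 pointwise, so the identity holds for every test function. Hence v is the weak derivative of u.


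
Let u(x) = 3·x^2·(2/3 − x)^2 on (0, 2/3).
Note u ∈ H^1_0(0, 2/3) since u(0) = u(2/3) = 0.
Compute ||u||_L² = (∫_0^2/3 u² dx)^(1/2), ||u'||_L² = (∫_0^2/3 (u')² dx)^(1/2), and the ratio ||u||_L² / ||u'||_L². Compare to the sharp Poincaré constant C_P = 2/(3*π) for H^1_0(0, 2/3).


||u||_L² / ||u'||_L² = sqrt(3)/9 < C_P = 2/(3*π).

u(x) = 3·x^2·(2/3 − x)^2, so u'(x) = 4*x*(3*x - 2)*(3*x - 1)/3.
u(x) = 3·x^2·(2/3 − x)^2 vanishes at x = 0 and x = 2/3, so u ∈ H^1_0(0, 2/3). Differentiate via the product rule and integrate the resulting polynomials term by term.
  ∫_0^2/3 u² dx = ∫_0^2/3 (9*x^8 - 24*x^7 + 24*x^6 - 32*x^5/3 + 16*x^4/9) dx. Term by term:
    ∫_0^2/3 9*x^8 dx = 512/19683;  ∫_0^2/3 -24*x^7 dx = -256/2187;  ∫_0^2/3 24*x^6 dx = 1024/5103;
    ∫_0^2/3 -32*x^5/3 dx = -1024/6561;  ∫_0^2/3 16*x^4/9 dx = 512/10935.
  Sum: 512/19683 − 256/2187 + 1024/5103 − 1024/6561 + 512/10935 = 256/688905.
  ∫_0^2/3 (u')² dx = ∫_0^2/3 (144*x^6 - 288*x^5 + 208*x^4 - 64*x^3 + 64*x^2/9) dx. Term by term:
    ∫_0^2/3 144*x^6 dx = 2048/1701;  ∫_0^2/3 -288*x^5 dx = -1024/243;  ∫_0^2/3 208*x^4 dx = 6656/1215;
    ∫_0^2/3 -64*x^3 dx = -256/81;  ∫_0^2/3 64*x^2/9 dx = 512/729.
  Sum: 2048/1701 − 1024/243 + 6656/1215 − 256/81 + 512/729 = 256/25515.
∫_0^2/3 u² dx = 256/688905, so ||u||_L² = 16*sqrt(105)/8505.
∫_0^2/3 (u')² dx = 256/25515, so ||u'||_L² = 16*sqrt(35)/945.
Ratio ||u||_L² / ||u'||_L² = sqrt(3)/9.
Sharp Poincaré constant on H^1_0(0, 2/3) is C_P = L/π = 2/(3*π), achieved by sin(3*π/2·x).
A polynomial bump cannot attain the sharp Poincaré constant (only the first sine eigenfunction does), so the ratio is strictly less than C_P, consistent with ||u||_L² ≤ C_P ||u'||_L².


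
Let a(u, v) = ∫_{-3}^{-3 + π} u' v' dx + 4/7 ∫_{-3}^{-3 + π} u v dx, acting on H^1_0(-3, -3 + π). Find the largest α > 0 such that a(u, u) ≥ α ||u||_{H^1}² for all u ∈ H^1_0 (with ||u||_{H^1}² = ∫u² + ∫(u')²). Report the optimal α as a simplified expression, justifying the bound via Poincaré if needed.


α = 11/14

Coercivity of a(·,·) on H^1_0(-3, -3 + π) means a(u, u) ≥ α ||u||_{H^1}² for every u ∈ H^1_0.
The interval has length L = π, and Poincaré/coercivity depend only on L. Here a(u, u) = ∫(u')² + (4/7)·∫u².
Here 0 < c = 4/7 < 1. The condition a(u,u) ≥ α||u||_{H^1}² reads (1−α)∫(u')² ≥ (α−c)∫u². Any admissible α is ≤ 1 (rapidly oscillating u have ∫u²/∫(u')² → 0), and α = 1 would force 0 ≥ (1−c)∫u², impossible since c < 1; so 1−α > 0. By the sharp Poincaré inequality on H^1_0 of an interval of length L, ∫(u')² ≥ (π/L)²∫u² with equality for the first sine mode sin(π(x−x₀)/L) (x₀ the left endpoint), so the inequality holds for all u iff (1−α)(π/L)² ≥ α − c, i.e. α ≤ ((π/L)² + c)/((π/L)² + 1) = (1 + c(L/π)²)/(1 + (L/π)²). With (π/L)² = 1 and c = 4/7, the largest admissible constant is α = ((π/L)² + c)/((π/L)² + 1).
Simplifying, α = 11/14.


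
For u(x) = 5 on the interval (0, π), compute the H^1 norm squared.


||u||_{H^1(0,π)}^2 = 25*π

u'(x) = 0.
Expand u² and (u')² and integrate term by term on (0, π), using: for integers n ≥ 1, ∫_0^π sin²(nx) dx = ∫_0^π cos²(nx) dx = π/2; for n ≠ n', ∫_0^π sin(nx)sin(n'x) dx = ∫_0^π cos(nx)cos(n'x) dx = 0; and by product-to-sum, ∫_0^π sin(nx)cos(n'x) dx = ½∫_0^π [sin((n+n')x) + sin((n−n')x)] dx, which is 0 when n+n' is even and 2n/(n²−n'²) when n+n' is odd (it need not vanish on (0, π)). For the constant mode: ∫_0^π 1 dx = π, ∫_0^π cos(nx) dx = 0, ∫_0^π sin(nx) dx = (1−(−1)^n)/n.
  u² squared terms: (5)²·∫1 dx = 25·π = 25*π.
  So ∫_0^π u² dx = 25*π.
  u' ≡ 0, so ∫_0^π (u')² dx = 0.
||u||_{H^1}^2 = (25*π) + (0) = 25*π.


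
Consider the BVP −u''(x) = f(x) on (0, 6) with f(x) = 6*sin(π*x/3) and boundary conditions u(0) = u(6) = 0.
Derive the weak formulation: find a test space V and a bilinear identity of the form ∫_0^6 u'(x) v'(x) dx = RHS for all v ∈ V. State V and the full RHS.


V = H^1_0(0, 6) (so v(0) = v(6) = 0); weak form: ∫_0^6 u'v' dx = ∫_0^6 (6*sin(π*x/3)) v dx for all v ∈ V.

Multiply both sides by a test function v and integrate from 0 to 6:
  ∫_0^6 −u''(x) v(x) dx = ∫_0^6 f(x) v(x) dx.
Integrate the LHS by parts once:
  ∫_0^6 −u'' v dx = −[u'(x) v(x)]_0^6 + ∫_0^6 u'(x) v'(x) dx.
Thus ∫_0^6 u'(x) v'(x) dx = ∫_0^6 f(x) v(x) dx + [u'(x) v(x)]_0^6.
Choose V so that boundary terms are either known or forced to vanish.
u is Dirichlet: u(0) = u(6) = 0. Let V = H^1_0(0, 6); then v(0) = v(6) = 0, and [u' v]_0^6 = 0.
Weak formulation: find u (satisfying any essential BC) such that ∫_0^6 u'(x) v'(x) dx = ∫_0^6 f v dx for all v ∈ V.
Substituting f(x) = 6*sin(π*x/3), the right-hand side is ∫_0^6 (6*sin(π*x/3)) v dx.


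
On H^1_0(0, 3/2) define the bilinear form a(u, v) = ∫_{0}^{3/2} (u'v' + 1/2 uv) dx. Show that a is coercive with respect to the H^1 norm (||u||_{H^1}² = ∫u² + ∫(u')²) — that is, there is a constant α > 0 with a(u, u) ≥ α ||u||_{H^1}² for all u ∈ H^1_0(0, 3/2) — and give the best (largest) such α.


α = (9 + 8*π^2)/(2*(9 + 4*π^2))

Coercivity of a(·,·) on H^1_0(0, 3/2) means a(u, u) ≥ α ||u||_{H^1}² for every u ∈ H^1_0.
The interval has length L = 3/2, and Poincaré/coercivity depend only on L. Here a(u, u) = ∫(u')² + (1/2)·∫u².
Here 0 < c = 1/2 < 1. The condition a(u,u) ≥ α||u||_{H^1}² reads (1−α)∫(u')² ≥ (α−c)∫u². Any admissible α is ≤ 1 (rapidly oscillating u have ∫u²/∫(u')² → 0), and α = 1 would force 0 ≥ (1−c)∫u², impossible since c < 1; so 1−α > 0. By the sharp Poincaré inequality on H^1_0 of an interval of length L, ∫(u')² ≥ (π/L)²∫u² with equality for the first sine mode sin(π(x−x₀)/L) (x₀ the left endpoint), so the inequality holds for all u iff (1−α)(π/L)² ≥ α − c, i.e. α ≤ ((π/L)² + c)/((π/L)² + 1) = (1 + c(L/π)²)/(1 + (L/π)²). With (π/L)² = 4*π^2/9 and c = 1/2, the largest admissible constant is α = ((π/L)² + c)/((π/L)² + 1).
Simplifying, α = (9 + 8*π^2)/(2*(9 + 4*π^2)).


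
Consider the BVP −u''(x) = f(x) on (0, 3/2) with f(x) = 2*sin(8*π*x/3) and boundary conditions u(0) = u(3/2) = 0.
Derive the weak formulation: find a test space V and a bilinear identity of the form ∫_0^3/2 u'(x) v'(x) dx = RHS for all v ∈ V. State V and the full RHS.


V = H^1_0(0, 3/2) (so v(0) = v(3/2) = 0); weak form: ∫_0^3/2 u'v' dx = ∫_0^3/2 (2*sin(8*π*x/3)) v dx for all v ∈ V.

Multiply both sides by a test function v and integrate from 0 to 3/2:
  ∫_0^3/2 −u''(x) v(x) dx = ∫_0^3/2 f(x) v(x) dx.
Integrate the LHS by parts once:
  ∫_0^3/2 −u'' v dx = −[u'(x) v(x)]_0^3/2 + ∫_0^3/2 u'(x) v'(x) dx.
Thus ∫_0^3/2 u'(x) v'(x) dx = ∫_0^3/2 f(x) v(x) dx + [u'(x) v(x)]_0^3/2.
Choose V so that boundary terms are either known or forced to vanish.
u is Dirichlet: u(0) = u(3/2) = 0. Let V = H^1_0(0, 3/2); then v(0) = v(3/2) = 0, and [u' v]_0^3/2 = 0.
Weak formulation: find u (satisfying any essential BC) such that ∫_0^3/2 u'(x) v'(x) dx = ∫_0^3/2 f v dx for all v ∈ V.
Substituting f(x) = 2*sin(8*π*x/3), the right-hand side is ∫_0^3/2 (2*sin(8*π*x/3)) v dx.
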